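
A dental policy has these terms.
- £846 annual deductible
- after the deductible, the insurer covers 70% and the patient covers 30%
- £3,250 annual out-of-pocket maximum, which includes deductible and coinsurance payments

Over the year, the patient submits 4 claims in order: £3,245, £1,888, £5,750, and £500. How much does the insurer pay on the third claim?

£4,632.10

Claim 1 — £3,245: £846 to deductible, leaving £2,399; 30% of £2,399 = £719.70. Patient owes £1,565.70 (running OOP £1,565.70). Plan pays £3,245 − £1,565.70 = £1,679.30.
Claim 2 — £1,888: deductible already satisfied, so patient's share is 30% × £1,888 = £566.40. Cost to patient: £566.40. OOP to date £2,132.10. Plan pays £1,888 − £566.40 = £1,321.60.
Claim 3 — £5,750: deductible met; 30% of £5,750 = £1,725. OOP would hit £3,857.10 > £3,250, so the cap limits the patient to £3,250 − £2,132.10 = £1,117.90. Plan pays £5,750 − £1,117.90 = £4,632.10.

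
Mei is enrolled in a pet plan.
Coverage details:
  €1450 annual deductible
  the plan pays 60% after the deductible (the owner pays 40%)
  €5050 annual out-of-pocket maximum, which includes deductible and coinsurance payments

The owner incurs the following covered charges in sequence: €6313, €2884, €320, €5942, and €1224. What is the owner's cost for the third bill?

#1 (€6313): €1450 to deductible, leaving €4863; coinsurance €4863 × 40% = €1945.20. Owner pays €3395.20; OOP now €3395.20.
#2 (€2884): deductible already satisfied, so owner's share is 40% × €2884 = €1153.60. Owner owes €1153.60 (running OOP €4548.80).
#3 (€320): deductible met; 40% of €320 = €128. Cost to owner: €128. OOP to date €4676.80.

€128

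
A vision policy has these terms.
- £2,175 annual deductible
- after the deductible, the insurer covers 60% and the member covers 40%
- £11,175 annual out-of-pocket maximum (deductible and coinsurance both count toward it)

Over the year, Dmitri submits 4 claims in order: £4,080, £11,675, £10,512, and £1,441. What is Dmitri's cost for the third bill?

£3,568

#1 (£4,080): deductible takes £2,175, £1,905 remains; 40% of £1,905 = £762. Member owes £2,937 (running OOP £2,937).
#2 (£11,675): deductible met; 40% of £11,675 = £4,670. Member pays £4,670; OOP now £7,607.
#3 (£10,512): deductible already satisfied, so member's share is 40% × £10,512 = £4,204.80. That would push OOP to £11,811.80, over the £11,175 cap, so member pays £11,175 − £7,607 = £3,568.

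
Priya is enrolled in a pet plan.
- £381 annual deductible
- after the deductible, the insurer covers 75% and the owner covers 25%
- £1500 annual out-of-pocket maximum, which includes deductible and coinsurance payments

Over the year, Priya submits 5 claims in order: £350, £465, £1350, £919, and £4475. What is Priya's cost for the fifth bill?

Bill 1, £350: entire amount goes to the deductible. Owner pays £350; OOP now £350.
Bill 2, £465: £31 to deductible, leaving £434; owner's 25% is £108.50. Owner pays £139.50; OOP now £489.50.
Bill 3, £1350: deductible already satisfied, so owner's share is 25% × £1350 = £337.50. Cost to owner: £337.50. OOP to date £827.
Bill 4, £919: deductible met; 25% of £919 = £229.75. Cost to owner: £229.75. OOP to date £1056.75.
Bill 5, £4475: deductible met; 25% of £4475 = £1118.75. That would push OOP to £2175.50, over the £1500 cap, so owner pays £1500 − £1056.75 = £443.25.

£443.25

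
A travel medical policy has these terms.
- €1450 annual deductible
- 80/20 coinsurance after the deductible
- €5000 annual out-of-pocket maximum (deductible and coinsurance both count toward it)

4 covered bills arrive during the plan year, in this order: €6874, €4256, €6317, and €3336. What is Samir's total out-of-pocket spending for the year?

€5000

Claim 1 (€6874): €1450 to deductible, leaving €5424; traveler's 20% is €1084.80. Traveler owes €2534.80 (running OOP €2534.80).
Claim 2 (€4256): deductible met; 20% of €4256 = €851.20. Traveler owes €851.20 (running OOP €3386).
Claim 3 (€6317): 20% coinsurance on €6317 = €1263.40. Traveler owes €1263.40 (running OOP €4649.40).
Claim 4 (€3336): 20% coinsurance on €3336 = €667.20. Adding that to €4649.40 gives €5316.60, past the €5000 cap; traveler pays only €5000 − €4649.40 = €350.60.
Summing the traveler's payments: €2534.80 + €851.20 + €1263.40 + €350.60 = €5000.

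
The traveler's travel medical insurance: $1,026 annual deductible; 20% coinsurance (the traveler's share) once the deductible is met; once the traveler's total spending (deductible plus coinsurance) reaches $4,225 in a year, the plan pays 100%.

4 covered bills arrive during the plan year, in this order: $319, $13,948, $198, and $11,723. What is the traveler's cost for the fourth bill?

#1 ($319): all of it applies to the deductible. Traveler pays $319; OOP now $319.
#2 ($13,948): $707 to deductible, leaving $13,241; coinsurance $13,241 × 20% = $2,648.20. Traveler owes $3,355.20 (running OOP $3,674.20).
#3 ($198): deductible met; 20% of $198 = $39.60. Cost to traveler: $39.60. OOP to date $3,713.80.
#4 ($11,723): deductible already satisfied, so traveler's share is 20% × $11,723 = $2,344.60. That would push OOP to $6,058.40, over the $4,225 cap, so traveler pays $4,225 − $3,713.80 = $511.20.

$511.20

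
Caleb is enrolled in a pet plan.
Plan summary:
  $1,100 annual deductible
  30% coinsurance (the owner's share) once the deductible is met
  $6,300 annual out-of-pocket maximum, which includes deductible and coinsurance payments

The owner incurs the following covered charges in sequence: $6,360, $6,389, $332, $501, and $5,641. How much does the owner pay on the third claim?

$99.60

Bill 1, $6,360: deductible takes $1,100, $5,260 remains; 30% of $5,260 = $1,578. Cost to owner: $2,678. OOP to date $2,678.
Bill 2, $6,389: 30% coinsurance on $6,389 = $1,916.70. Owner pays $1,916.70; OOP now $4,594.70.
Bill 3, $332: 30% coinsurance on $332 = $99.60. Owner owes $99.60 (running OOP $4,694.30).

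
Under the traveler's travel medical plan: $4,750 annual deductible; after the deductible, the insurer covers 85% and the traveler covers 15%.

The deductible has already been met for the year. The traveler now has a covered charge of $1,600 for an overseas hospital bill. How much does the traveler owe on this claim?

$240

The deductible is already satisfied, so the full bill goes to coinsurance.
Traveler's 15% share of $1,600 is $240.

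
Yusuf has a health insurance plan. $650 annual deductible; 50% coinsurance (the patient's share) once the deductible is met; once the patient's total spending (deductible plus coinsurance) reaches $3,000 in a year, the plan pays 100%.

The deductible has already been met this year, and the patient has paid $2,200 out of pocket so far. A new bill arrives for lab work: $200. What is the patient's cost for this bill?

$100

The deductible is already satisfied, so the full bill goes to coinsurance.
Patient's 50% share of $200 is $100.
Cumulative spending $2,200 + $100 = $2,300 stays under the $3,000 maximum.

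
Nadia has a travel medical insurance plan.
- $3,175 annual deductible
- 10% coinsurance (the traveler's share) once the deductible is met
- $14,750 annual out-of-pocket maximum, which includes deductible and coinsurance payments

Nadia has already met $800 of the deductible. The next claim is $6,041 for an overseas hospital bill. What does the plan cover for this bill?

$3,299.40

$800 of the $3,175 deductible is already met, leaving $2,375.
That leaves $6,041 − $2,375 = $3,666 for coinsurance.
Coinsurance: $3,666 × 10% = $366.60.
Traveler responsibility before any cap: $2,375 + $366.60 = $2,741.60.
Year-to-date out-of-pocket becomes $800 + $2,741.60 = $3,541.60, still under the $14,750 maximum, so no cap applies.
Insurer pays the balance: $6,041 − $2,741.60 = $3,299.40.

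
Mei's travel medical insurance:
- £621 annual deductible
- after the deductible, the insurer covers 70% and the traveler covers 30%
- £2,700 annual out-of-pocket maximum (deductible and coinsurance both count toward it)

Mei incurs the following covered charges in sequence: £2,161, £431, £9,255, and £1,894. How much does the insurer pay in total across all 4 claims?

£11,041

#1 (£2,161): £621 to deductible, leaving £1,540; traveler's 30% is £462. Cost to traveler: £1,083. OOP to date £1,083. Plan pays £2,161 − £1,083 = £1,078.
#2 (£431): deductible met; 30% of £431 = £129.30. Cost to traveler: £129.30. OOP to date £1,212.30. Plan pays £431 − £129.30 = £301.70.
#3 (£9,255): deductible already satisfied, so traveler's share is 30% × £9,255 = £2,776.50. That would push OOP to £3,988.80, over the £2,700 cap, so traveler pays £2,700 − £1,212.30 = £1,487.70. Plan pays £9,255 − £1,487.70 = £7,767.30.
#4 (£1,894): deductible met; 30% of £1,894 = £568.20. OOP would hit £3,268.20 > £2,700, so the cap limits the traveler to £2,700 − £2,700 = £0. Insurer: £1,894 − £0 = £1,894.
Insurer total: £1,078 + £301.70 + £7,767.30 + £1,894 = £11,041.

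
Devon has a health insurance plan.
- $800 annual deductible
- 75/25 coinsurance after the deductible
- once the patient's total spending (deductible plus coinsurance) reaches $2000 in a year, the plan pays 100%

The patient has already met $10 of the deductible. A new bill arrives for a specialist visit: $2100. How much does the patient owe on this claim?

$1117.50

Deductible still to meet: $800 − $10 = $790.
The remaining $1310 (= $2100 − $790) moves to coinsurance.
Coinsurance: $1310 × 25% = $327.50.
That puts the patient's cost at $790 + $327.50 = $1117.50 before any cap.
Total out-of-pocket so far would be $10 + $1117.50 = $1127.50, below the $2000 cap — no reduction.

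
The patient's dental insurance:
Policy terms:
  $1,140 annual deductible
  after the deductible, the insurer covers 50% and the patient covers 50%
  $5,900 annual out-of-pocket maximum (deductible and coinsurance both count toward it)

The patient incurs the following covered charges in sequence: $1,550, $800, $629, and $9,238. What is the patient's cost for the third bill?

$314.50

Claim 1 ($1,550): deductible takes $1,140, $410 remains; patient's 50% is $205. Patient pays $1,345; OOP now $1,345.
Claim 2 ($800): 50% coinsurance on $800 = $400. Patient pays $400; OOP now $1,745.
Claim 3 ($629): 50% coinsurance on $629 = $314.50. Patient pays $314.50; OOP now $2,059.50.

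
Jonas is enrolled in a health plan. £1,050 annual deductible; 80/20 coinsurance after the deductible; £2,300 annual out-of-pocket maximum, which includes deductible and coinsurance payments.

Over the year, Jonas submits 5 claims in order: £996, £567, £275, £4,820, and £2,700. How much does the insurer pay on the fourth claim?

Claim 1 — £996: fully absorbed by the deductible. Patient owes £996 (running OOP £996). Plan pays £996 − £996 = £0.
Claim 2 — £567: £54 to deductible, leaving £513; 20% of £513 = £102.60. Patient owes £156.60 (running OOP £1,152.60). Insurer: £567 − £156.60 = £410.40.
Claim 3 — £275: deductible met; 20% of £275 = £55. Cost to patient: £55. OOP to date £1,207.60. Insurer: £275 − £55 = £220.
Claim 4 — £4,820: 20% coinsurance on £4,820 = £964. Cost to patient: £964. OOP to date £2,171.60. Insurer: £4,820 − £964 = £3,856.

£3,856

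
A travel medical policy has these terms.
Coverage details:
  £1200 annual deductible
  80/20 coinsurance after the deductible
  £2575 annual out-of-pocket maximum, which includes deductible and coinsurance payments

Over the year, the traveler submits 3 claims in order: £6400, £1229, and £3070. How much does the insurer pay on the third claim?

£2980.80

Claim 1 — £6400: deductible takes £1200, £5200 remains; 20% of £5200 = £1040. Traveler pays £2240; OOP now £2240. Insurer: £6400 − £2240 = £4160.
Claim 2 — £1229: deductible met; 20% of £1229 = £245.80. Cost to traveler: £245.80. OOP to date £2485.80. Insurer: £1229 − £245.80 = £983.20.
Claim 3 — £3070: deductible already satisfied, so traveler's share is 20% × £3070 = £614. OOP would hit £3099.80 > £2575, so the cap limits the traveler to £2575 − £2485.80 = £89.20. Insurer: £3070 − £89.20 = £2980.80.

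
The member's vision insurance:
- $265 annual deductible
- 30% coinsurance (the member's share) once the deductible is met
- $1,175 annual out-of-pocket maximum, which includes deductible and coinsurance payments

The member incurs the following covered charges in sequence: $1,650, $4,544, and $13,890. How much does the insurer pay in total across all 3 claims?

Bill 1, $1,650: deductible takes $265, $1,385 remains; 30% of $1,385 = $415.50. Member owes $680.50 (running OOP $680.50). Insurer: $1,650 − $680.50 = $969.50.
Bill 2, $4,544: deductible met; 30% of $4,544 = $1,363.20. OOP would hit $2,043.70 > $1,175, so the cap limits the member to $1,175 − $680.50 = $494.50. Insurer: $4,544 − $494.50 = $4,049.50.
Bill 3, $13,890: 30% coinsurance on $13,890 = $4,167. OOP would hit $5,342 > $1,175, so the cap limits the member to $1,175 − $1,175 = $0. Plan pays $13,890 − $0 = $13,890.
Insurer total: $969.50 + $4,049.50 + $13,890 = $18,909.

$18,909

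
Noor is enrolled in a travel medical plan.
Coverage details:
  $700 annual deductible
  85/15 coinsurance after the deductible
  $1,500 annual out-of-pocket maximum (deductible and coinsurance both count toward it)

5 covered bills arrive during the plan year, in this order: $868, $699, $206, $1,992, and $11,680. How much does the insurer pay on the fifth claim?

$11,339.75

#1 ($868): deductible takes $700, $168 remains; 15% of $168 = $25.20. Traveler pays $725.20; OOP now $725.20. Insurer: $868 − $725.20 = $142.80.
#2 ($699): 15% coinsurance on $699 = $104.85. Traveler pays $104.85; OOP now $830.05. Plan pays $699 − $104.85 = $594.15.
#3 ($206): deductible met; 15% of $206 = $30.90. Traveler owes $30.90 (running OOP $860.95). Insurer: $206 − $30.90 = $175.10.
#4 ($1,992): deductible already satisfied, so traveler's share is 15% × $1,992 = $298.80. Cost to traveler: $298.80. OOP to date $1,159.75. Plan pays $1,992 − $298.80 = $1,693.20.
#5 ($11,680): 15% coinsurance on $11,680 = $1,752. That would push OOP to $2,911.75, over the $1,500 cap, so traveler pays $1,500 − $1,159.75 = $340.25. Plan pays $11,680 − $340.25 = $11,339.75.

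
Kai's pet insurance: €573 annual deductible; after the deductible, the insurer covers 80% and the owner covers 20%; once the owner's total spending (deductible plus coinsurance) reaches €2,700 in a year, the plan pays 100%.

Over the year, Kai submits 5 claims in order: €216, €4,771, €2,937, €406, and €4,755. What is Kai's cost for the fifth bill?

Claim 1 (€216): fully absorbed by the deductible. Cost to owner: €216. OOP to date €216.
Claim 2 (€4,771): €357 finishes the deductible; €4,414 goes to coinsurance; owner's 20% is €882.80. Cost to owner: €1,239.80. OOP to date €1,455.80.
Claim 3 (€2,937): deductible met; 20% of €2,937 = €587.40. Owner pays €587.40; OOP now €2,043.20.
Claim 4 (€406): deductible met; 20% of €406 = €81.20. Owner owes €81.20 (running OOP €2,124.40).
Claim 5 (€4,755): 20% coinsurance on €4,755 = €951. OOP would hit €3,075.40 > €2,700, so the cap limits the owner to €2,700 − €2,124.40 = €575.60.

€575.60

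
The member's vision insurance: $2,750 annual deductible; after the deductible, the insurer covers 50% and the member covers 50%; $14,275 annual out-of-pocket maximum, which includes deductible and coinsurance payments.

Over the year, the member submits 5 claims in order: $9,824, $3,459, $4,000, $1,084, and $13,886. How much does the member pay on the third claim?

Bill 1, $9,824: deductible takes $2,750, $7,074 remains; member's 50% is $3,537. Member owes $6,287 (running OOP $6,287).
Bill 2, $3,459: deductible met; 50% of $3,459 = $1,729.50. Cost to member: $1,729.50. OOP to date $8,016.50.
Bill 3, $4,000: 50% coinsurance on $4,000 = $2,000. Cost to member: $2,000. OOP to date $10,016.50.

$2,000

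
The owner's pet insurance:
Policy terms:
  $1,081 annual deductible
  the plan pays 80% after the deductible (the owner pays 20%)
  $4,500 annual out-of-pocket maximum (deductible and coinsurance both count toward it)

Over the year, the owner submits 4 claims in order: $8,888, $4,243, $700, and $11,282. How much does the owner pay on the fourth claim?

Bill 1, $8,888: $1,081 finishes the deductible; $7,807 goes to coinsurance; 20% of $7,807 = $1,561.40. Cost to owner: $2,642.40. OOP to date $2,642.40.
Bill 2, $4,243: deductible met; 20% of $4,243 = $848.60. Owner pays $848.60; OOP now $3,491.
Bill 3, $700: 20% coinsurance on $700 = $140. Cost to owner: $140. OOP to date $3,631.
Bill 4, $11,282: deductible met; 20% of $11,282 = $2,256.40. That would push OOP to $5,887.40, over the $4,500 cap, so owner pays $4,500 − $3,631 = $869.

$869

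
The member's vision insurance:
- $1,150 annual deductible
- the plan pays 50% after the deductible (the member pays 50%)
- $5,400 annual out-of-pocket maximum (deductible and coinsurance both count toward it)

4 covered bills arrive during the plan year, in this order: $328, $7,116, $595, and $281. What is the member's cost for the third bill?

Claim 1 — $328: entire amount goes to the deductible. Member pays $328; OOP now $328.
Claim 2 — $7,116: deductible takes $822, $6,294 remains; member's 50% is $3,147. Member owes $3,969 (running OOP $4,297).
Claim 3 — $595: deductible met; 50% of $595 = $297.50. Member pays $297.50; OOP now $4,594.50.

$297.50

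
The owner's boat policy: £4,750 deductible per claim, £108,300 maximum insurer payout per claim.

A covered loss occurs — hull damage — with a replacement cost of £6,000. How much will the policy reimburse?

Subtract the deductible: £6,000 − £4,750 = £1,250.
That's under the £108,300 cap, so the insurer reimburses the full £1,250.

£1,250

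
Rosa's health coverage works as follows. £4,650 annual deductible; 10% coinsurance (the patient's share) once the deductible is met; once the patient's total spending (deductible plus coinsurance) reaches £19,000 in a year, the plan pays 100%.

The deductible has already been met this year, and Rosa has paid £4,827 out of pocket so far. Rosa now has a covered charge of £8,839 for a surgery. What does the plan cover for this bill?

£7,955.10

The deductible is already satisfied, so the full bill goes to coinsurance.
10% of £8,839 = £883.90 falls to the patient.
Total out-of-pocket so far would be £4,827 + £883.90 = £5,710.90, below the £19,000 cap — no reduction.
Insurer pays the balance: £8,839 − £883.90 = £7,955.10.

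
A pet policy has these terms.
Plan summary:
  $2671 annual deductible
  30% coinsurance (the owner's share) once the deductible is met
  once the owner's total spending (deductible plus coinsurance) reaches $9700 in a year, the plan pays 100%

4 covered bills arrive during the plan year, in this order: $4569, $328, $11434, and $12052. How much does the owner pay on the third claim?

Claim 1 ($4569): deductible takes $2671, $1898 remains; 30% of $1898 = $569.40. Owner owes $3240.40 (running OOP $3240.40).
Claim 2 ($328): 30% coinsurance on $328 = $98.40. Cost to owner: $98.40. OOP to date $3338.80.
Claim 3 ($11434): deductible already satisfied, so owner's share is 30% × $11434 = $3430.20. Owner owes $3430.20 (running OOP $6769).

$3430.20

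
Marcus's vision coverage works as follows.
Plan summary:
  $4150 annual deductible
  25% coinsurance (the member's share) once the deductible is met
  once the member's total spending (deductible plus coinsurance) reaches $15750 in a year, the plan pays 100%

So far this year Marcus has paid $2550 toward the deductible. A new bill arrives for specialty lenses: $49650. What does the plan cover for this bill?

Remaining deductible: $4150 − $2550 = $1600.
That leaves $49650 − $1600 = $48050 for coinsurance.
Coinsurance: $48050 × 25% = $12012.50.
So the member owes $1600 + $12012.50 = $13612.50 before any cap.
Year-to-date out-of-pocket would reach $2550 + $13612.50 = $16162.50, above the $15750 maximum, so the member pays only $15750 − $2550 = $13200.
The plan picks up $49650 − $13200 = $36450.

$36450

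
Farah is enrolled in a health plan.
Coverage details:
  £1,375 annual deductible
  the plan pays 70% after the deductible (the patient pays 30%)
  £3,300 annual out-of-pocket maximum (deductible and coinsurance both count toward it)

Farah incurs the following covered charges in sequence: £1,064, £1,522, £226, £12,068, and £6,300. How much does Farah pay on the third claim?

Claim 1 (£1,064): all of it applies to the deductible. Patient owes £1,064 (running OOP £1,064).
Claim 2 (£1,522): £311 to deductible, leaving £1,211; 30% of £1,211 = £363.30. Patient pays £674.30; OOP now £1,738.30.
Claim 3 (£226): deductible already satisfied, so patient's share is 30% × £226 = £67.80. Cost to patient: £67.80. OOP to date £1,806.10.

£67.80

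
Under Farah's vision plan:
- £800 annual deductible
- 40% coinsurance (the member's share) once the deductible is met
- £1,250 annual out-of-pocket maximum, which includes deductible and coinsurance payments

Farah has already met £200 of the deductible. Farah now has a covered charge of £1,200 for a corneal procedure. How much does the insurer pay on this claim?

Deductible still to meet: £800 − £200 = £600.
The remaining £600 (= £1,200 − £600) moves to coinsurance.
40% of £600 = £240 falls to the member.
That puts the member's cost at £600 + £240 = £840 before any cap.
Total out-of-pocket so far would be £200 + £840 = £1,040, below the £1,250 cap — no reduction.
The insurer covers the remainder: £1,200 − £840 = £360.

£360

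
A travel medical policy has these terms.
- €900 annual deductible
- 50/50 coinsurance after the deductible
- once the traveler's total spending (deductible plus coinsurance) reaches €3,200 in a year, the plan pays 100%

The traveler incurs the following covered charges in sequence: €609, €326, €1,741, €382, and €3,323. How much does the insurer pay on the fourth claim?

#1 (€609): all of it applies to the deductible. Traveler pays €609; OOP now €609. Plan pays €609 − €609 = €0.
#2 (€326): deductible takes €291, €35 remains; traveler's 50% is €17.50. Cost to traveler: €308.50. OOP to date €917.50. Plan pays €326 − €308.50 = €17.50.
#3 (€1,741): deductible met; 50% of €1,741 = €870.50. Cost to traveler: €870.50. OOP to date €1,788. Plan pays €1,741 − €870.50 = €870.50.
#4 (€382): deductible met; 50% of €382 = €191. Traveler owes €191 (running OOP €1,979). Insurer: €382 − €191 = €191.

€191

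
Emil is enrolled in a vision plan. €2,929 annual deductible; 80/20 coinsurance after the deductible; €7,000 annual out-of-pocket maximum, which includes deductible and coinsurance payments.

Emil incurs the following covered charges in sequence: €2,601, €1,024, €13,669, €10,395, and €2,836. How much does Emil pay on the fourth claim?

#1 (€2,601): fully absorbed by the deductible. Member owes €2,601 (running OOP €2,601).
#2 (€1,024): €328 finishes the deductible; €696 goes to coinsurance; coinsurance €696 × 20% = €139.20. Member owes €467.20 (running OOP €3,068.20).
#3 (€13,669): deductible already satisfied, so member's share is 20% × €13,669 = €2,733.80. Member owes €2,733.80 (running OOP €5,802).
#4 (€10,395): 20% coinsurance on €10,395 = €2,079. That would push OOP to €7,881, over the €7,000 cap, so member pays €7,000 − €5,802 = €1,198.

€1,198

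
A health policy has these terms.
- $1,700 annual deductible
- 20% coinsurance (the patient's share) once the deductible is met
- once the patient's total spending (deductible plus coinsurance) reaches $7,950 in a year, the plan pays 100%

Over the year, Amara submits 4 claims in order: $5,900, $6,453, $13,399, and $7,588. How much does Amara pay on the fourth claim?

#1 ($5,900): deductible takes $1,700, $4,200 remains; patient's 20% is $840. Patient owes $2,540 (running OOP $2,540).
#2 ($6,453): deductible already satisfied, so patient's share is 20% × $6,453 = $1,290.60. Cost to patient: $1,290.60. OOP to date $3,830.60.
#3 ($13,399): deductible met; 20% of $13,399 = $2,679.80. Patient pays $2,679.80; OOP now $6,510.40.
#4 ($7,588): deductible met; 20% of $7,588 = $1,517.60. OOP would hit $8,028 > $7,950, so the cap limits the patient to $7,950 − $6,510.40 = $1,439.60.

$1,439.60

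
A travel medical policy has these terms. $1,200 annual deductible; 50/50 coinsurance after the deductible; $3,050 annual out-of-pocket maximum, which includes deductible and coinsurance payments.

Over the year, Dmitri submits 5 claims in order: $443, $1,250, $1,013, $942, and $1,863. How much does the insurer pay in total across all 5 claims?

Bill 1, $443: all of it applies to the deductible. Cost to traveler: $443. OOP to date $443. Insurer: $443 − $443 = $0.
Bill 2, $1,250: $757 to deductible, leaving $493; 50% of $493 = $246.50. Cost to traveler: $1,003.50. OOP to date $1,446.50. Insurer: $1,250 − $1,003.50 = $246.50.
Bill 3, $1,013: 50% coinsurance on $1,013 = $506.50. Traveler owes $506.50 (running OOP $1,953). Insurer: $1,013 − $506.50 = $506.50.
Bill 4, $942: 50% coinsurance on $942 = $471. Traveler pays $471; OOP now $2,424. Insurer: $942 − $471 = $471.
Bill 5, $1,863: deductible met; 50% of $1,863 = $931.50. That would push OOP to $3,355.50, over the $3,050 cap, so traveler pays $3,050 − $2,424 = $626. Plan pays $1,863 − $626 = $1,237.
Insurer total = bills − traveler's total = $5,511 − $3,050 = $2,461.

$2,461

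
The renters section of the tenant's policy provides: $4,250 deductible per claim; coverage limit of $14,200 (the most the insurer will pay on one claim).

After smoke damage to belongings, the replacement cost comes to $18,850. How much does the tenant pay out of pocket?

$4,650

After the deductible, $18,850 − $4,250 = $14,600 remains.
Since $14,600 > $14,200, the payout is capped at $14,200.
Out of pocket: $18,850 − $14,200 = $4,650.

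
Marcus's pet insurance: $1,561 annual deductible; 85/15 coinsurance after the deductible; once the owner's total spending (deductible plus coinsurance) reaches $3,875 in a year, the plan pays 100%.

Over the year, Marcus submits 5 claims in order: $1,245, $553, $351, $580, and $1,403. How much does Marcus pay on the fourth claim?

#1 ($1,245): fully absorbed by the deductible. Owner owes $1,245 (running OOP $1,245).
#2 ($553): $316 to deductible, leaving $237; owner's 15% is $35.55. Cost to owner: $351.55. OOP to date $1,596.55.
#3 ($351): deductible met; 15% of $351 = $52.65. Owner pays $52.65; OOP now $1,649.20.
#4 ($580): deductible already satisfied, so owner's share is 15% × $580 = $87. Owner owes $87 (running OOP $1,736.20).

$87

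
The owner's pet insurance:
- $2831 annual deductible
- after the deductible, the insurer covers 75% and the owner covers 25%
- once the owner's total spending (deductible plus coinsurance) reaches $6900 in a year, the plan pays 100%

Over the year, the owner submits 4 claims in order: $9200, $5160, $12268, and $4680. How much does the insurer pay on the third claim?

Bill 1, $9200: deductible takes $2831, $6369 remains; owner's 25% is $1592.25. Cost to owner: $4423.25. OOP to date $4423.25. Plan pays $9200 − $4423.25 = $4776.75.
Bill 2, $5160: deductible already satisfied, so owner's share is 25% × $5160 = $1290. Cost to owner: $1290. OOP to date $5713.25. Plan pays $5160 − $1290 = $3870.
Bill 3, $12268: 25% coinsurance on $12268 = $3067. Adding that to $5713.25 gives $8780.25, past the $6900 cap; owner pays only $6900 − $5713.25 = $1186.75. Insurer: $12268 − $1186.75 = $11081.25.

$11081.25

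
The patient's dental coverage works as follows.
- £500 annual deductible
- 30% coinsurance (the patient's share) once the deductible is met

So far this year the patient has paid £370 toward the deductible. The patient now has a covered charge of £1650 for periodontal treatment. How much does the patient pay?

Deductible still to meet: £500 − £370 = £130.
That leaves £1650 − £130 = £1520 for coinsurance.
30% of £1520 = £456 falls to the patient.
That puts the patient's cost at £130 + £456 = £586.

£586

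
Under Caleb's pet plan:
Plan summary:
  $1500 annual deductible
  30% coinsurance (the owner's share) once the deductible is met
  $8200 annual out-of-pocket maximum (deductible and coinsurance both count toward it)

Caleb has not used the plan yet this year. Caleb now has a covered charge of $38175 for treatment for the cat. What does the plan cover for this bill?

$29975

Deductible not yet touched, so the first $1500 of the bill goes to the deductible.
That leaves $38175 − $1500 = $36675 for coinsurance.
Owner's 30% share of $36675 is $11002.50.
That puts the owner's cost at $1500 + $11002.50 = $12502.50 before any cap.
That would bring total out-of-pocket to $12502.50, past the $8200 cap. The owner is capped at $8200 − $0 = $8200 on this claim.
The insurer covers the remainder: $38175 − $8200 = $29975.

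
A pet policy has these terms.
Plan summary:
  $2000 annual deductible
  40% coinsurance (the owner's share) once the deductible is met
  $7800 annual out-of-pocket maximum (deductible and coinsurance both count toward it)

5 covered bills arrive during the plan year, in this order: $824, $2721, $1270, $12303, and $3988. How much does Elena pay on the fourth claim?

Claim 1 — $824: entire amount goes to the deductible. Owner owes $824 (running OOP $824).
Claim 2 — $2721: $1176 finishes the deductible; $1545 goes to coinsurance; 40% of $1545 = $618. Owner owes $1794 (running OOP $2618).
Claim 3 — $1270: deductible met; 40% of $1270 = $508. Cost to owner: $508. OOP to date $3126.
Claim 4 — $12303: deductible met; 40% of $12303 = $4921.20. That would push OOP to $8047.20, over the $7800 cap, so owner pays $7800 − $3126 = $4674.

$4674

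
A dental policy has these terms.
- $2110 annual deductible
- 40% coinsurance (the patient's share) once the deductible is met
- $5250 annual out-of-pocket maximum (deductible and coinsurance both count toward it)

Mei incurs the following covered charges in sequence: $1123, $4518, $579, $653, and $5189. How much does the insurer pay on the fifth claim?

#1 ($1123): fully absorbed by the deductible. Cost to patient: $1123. OOP to date $1123. Plan pays $1123 − $1123 = $0.
#2 ($4518): deductible takes $987, $3531 remains; coinsurance $3531 × 40% = $1412.40. Patient owes $2399.40 (running OOP $3522.40). Insurer: $4518 − $2399.40 = $2118.60.
#3 ($579): 40% coinsurance on $579 = $231.60. Patient pays $231.60; OOP now $3754. Insurer: $579 − $231.60 = $347.40.
#4 ($653): deductible met; 40% of $653 = $261.20. Cost to patient: $261.20. OOP to date $4015.20. Plan pays $653 − $261.20 = $391.80.
#5 ($5189): deductible met; 40% of $5189 = $2075.60. Adding that to $4015.20 gives $6090.80, past the $5250 cap; patient pays only $5250 − $4015.20 = $1234.80. Insurer: $5189 − $1234.80 = $3954.20.

$3954.20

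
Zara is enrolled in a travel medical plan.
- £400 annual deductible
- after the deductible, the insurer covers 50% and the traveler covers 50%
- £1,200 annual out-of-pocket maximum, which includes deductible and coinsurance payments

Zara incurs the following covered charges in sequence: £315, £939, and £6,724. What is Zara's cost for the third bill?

£373

Bill 1, £315: fully absorbed by the deductible. Traveler pays £315; OOP now £315.
Bill 2, £939: £85 to deductible, leaving £854; coinsurance £854 × 50% = £427. Traveler pays £512; OOP now £827.
Bill 3, £6,724: 50% coinsurance on £6,724 = £3,362. OOP would hit £4,189 > £1,200, so the cap limits the traveler to £1,200 − £827 = £373.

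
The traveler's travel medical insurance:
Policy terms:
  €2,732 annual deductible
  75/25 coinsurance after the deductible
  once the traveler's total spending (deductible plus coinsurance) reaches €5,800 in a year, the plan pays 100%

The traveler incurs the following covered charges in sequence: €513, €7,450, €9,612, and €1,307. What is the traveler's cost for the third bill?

Claim 1 (€513): entire amount goes to the deductible. Traveler owes €513 (running OOP €513).
Claim 2 (€7,450): deductible takes €2,219, €5,231 remains; 25% of €5,231 = €1,307.75. Traveler owes €3,526.75 (running OOP €4,039.75).
Claim 3 (€9,612): deductible met; 25% of €9,612 = €2,403. That would push OOP to €6,442.75, over the €5,800 cap, so traveler pays €5,800 − €4,039.75 = €1,760.25.

€1,760.25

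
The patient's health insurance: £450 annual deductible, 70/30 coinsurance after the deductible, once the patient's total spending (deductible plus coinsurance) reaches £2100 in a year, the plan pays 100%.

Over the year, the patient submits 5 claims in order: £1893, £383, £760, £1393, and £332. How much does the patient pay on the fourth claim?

Bill 1, £1893: £450 to deductible, leaving £1443; 30% of £1443 = £432.90. Patient pays £882.90; OOP now £882.90.
Bill 2, £383: deductible already satisfied, so patient's share is 30% × £383 = £114.90. Cost to patient: £114.90. OOP to date £997.80.
Bill 3, £760: deductible already satisfied, so patient's share is 30% × £760 = £228. Patient pays £228; OOP now £1225.80.
Bill 4, £1393: deductible met; 30% of £1393 = £417.90. Patient owes £417.90 (running OOP £1643.70).

£417.90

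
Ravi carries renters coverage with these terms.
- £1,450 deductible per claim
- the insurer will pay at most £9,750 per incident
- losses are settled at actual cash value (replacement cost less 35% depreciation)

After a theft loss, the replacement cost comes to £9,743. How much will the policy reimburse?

£4,882.95

At 35% depreciation, ACV = £9,743 − £3,410.05 = £6,332.95.
Less the £1,450 deductible: £6,332.95 − £1,450 = £4,882.95.
That's under the £9,750 cap, so the insurer reimburses the full £4,882.95.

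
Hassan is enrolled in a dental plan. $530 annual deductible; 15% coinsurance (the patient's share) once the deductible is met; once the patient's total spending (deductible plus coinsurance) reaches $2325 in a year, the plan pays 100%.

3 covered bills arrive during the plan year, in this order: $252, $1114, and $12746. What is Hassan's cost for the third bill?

Bill 1, $252: all of it applies to the deductible. Cost to patient: $252. OOP to date $252.
Bill 2, $1114: deductible takes $278, $836 remains; 15% of $836 = $125.40. Patient pays $403.40; OOP now $655.40.
Bill 3, $12746: 15% coinsurance on $12746 = $1911.90. That would push OOP to $2567.30, over the $2325 cap, so patient pays $2325 − $655.40 = $1669.60.

$1669.60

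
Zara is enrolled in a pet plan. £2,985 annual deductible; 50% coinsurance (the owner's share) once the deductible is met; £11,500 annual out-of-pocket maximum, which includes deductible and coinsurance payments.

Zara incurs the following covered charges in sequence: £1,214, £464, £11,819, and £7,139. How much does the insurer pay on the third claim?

#1 (£1,214): entire amount goes to the deductible. Owner pays £1,214; OOP now £1,214. Insurer: £1,214 − £1,214 = £0.
#2 (£464): entire amount goes to the deductible. Cost to owner: £464. OOP to date £1,678. Plan pays £464 − £464 = £0.
#3 (£11,819): £1,307 to deductible, leaving £10,512; 50% of £10,512 = £5,256. Owner pays £6,563; OOP now £8,241. Insurer: £11,819 − £6,563 = £5,256.

£5,256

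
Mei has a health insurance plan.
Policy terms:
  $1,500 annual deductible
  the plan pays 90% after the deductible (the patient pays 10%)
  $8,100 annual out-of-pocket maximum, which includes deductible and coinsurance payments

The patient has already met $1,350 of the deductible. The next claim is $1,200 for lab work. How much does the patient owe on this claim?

$255

Deductible still to meet: $1,500 − $1,350 = $150.
The remaining $1,050 (= $1,200 − $150) moves to coinsurance.
10% of $1,050 = $105 falls to the patient.
That puts the patient's cost at $150 + $105 = $255 before any cap.
Total out-of-pocket so far would be $1,350 + $255 = $1,605, below the $8,100 cap — no reduction.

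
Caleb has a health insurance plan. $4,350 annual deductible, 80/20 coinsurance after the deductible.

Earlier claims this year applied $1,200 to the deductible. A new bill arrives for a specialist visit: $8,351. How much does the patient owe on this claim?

$4,190.20

Deductible still to meet: $4,350 − $1,200 = $3,150.
The remaining $5,201 (= $8,351 − $3,150) moves to coinsurance.
Patient's 20% share of $5,201 is $1,040.20.
So the patient owes $3,150 + $1,040.20 = $4,190.20.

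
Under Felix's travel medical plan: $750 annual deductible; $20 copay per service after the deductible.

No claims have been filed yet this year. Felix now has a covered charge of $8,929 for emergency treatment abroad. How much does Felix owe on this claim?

$770

Deductible not yet touched, so the first $750 of the bill goes to the deductible.
After the $750 deductible portion, $8,929 − $750 = $8,179 is subject to the copay.
Copay on this service: $20.
Traveler responsibility: $750 + $20 = $770.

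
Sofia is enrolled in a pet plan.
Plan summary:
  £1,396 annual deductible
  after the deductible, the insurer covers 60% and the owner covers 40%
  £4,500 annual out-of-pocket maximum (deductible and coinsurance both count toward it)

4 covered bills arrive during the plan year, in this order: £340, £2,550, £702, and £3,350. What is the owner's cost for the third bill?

Bill 1, £340: all of it applies to the deductible. Owner owes £340 (running OOP £340).
Bill 2, £2,550: deductible takes £1,056, £1,494 remains; 40% of £1,494 = £597.60. Owner pays £1,653.60; OOP now £1,993.60.
Bill 3, £702: 40% coinsurance on £702 = £280.80. Owner pays £280.80; OOP now £2,274.40.

£280.80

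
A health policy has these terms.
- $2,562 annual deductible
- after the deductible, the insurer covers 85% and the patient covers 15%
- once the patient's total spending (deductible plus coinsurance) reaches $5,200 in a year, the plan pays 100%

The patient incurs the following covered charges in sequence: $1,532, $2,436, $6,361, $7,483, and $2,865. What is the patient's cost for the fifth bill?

$350.50

Claim 1 ($1,532): all of it applies to the deductible. Patient pays $1,532; OOP now $1,532.
Claim 2 ($2,436): deductible takes $1,030, $1,406 remains; patient's 15% is $210.90. Cost to patient: $1,240.90. OOP to date $2,772.90.
Claim 3 ($6,361): deductible met; 15% of $6,361 = $954.15. Patient pays $954.15; OOP now $3,727.05.
Claim 4 ($7,483): deductible already satisfied, so patient's share is 15% × $7,483 = $1,122.45. Patient pays $1,122.45; OOP now $4,849.50.
Claim 5 ($2,865): 15% coinsurance on $2,865 = $429.75. OOP would hit $5,279.25 > $5,200, so the cap limits the patient to $5,200 − $4,849.50 = $350.50.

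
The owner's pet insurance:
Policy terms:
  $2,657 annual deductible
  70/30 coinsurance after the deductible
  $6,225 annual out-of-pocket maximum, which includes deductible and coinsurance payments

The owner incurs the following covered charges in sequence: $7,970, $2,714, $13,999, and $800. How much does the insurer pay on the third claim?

$12,839.10

#1 ($7,970): $2,657 to deductible, leaving $5,313; coinsurance $5,313 × 30% = $1,593.90. Cost to owner: $4,250.90. OOP to date $4,250.90. Insurer: $7,970 − $4,250.90 = $3,719.10.
#2 ($2,714): deductible met; 30% of $2,714 = $814.20. Owner pays $814.20; OOP now $5,065.10. Insurer: $2,714 − $814.20 = $1,899.80.
#3 ($13,999): deductible met; 30% of $13,999 = $4,199.70. Adding that to $5,065.10 gives $9,264.80, past the $6,225 cap; owner pays only $6,225 − $5,065.10 = $1,159.90. Plan pays $13,999 − $1,159.90 = $12,839.10.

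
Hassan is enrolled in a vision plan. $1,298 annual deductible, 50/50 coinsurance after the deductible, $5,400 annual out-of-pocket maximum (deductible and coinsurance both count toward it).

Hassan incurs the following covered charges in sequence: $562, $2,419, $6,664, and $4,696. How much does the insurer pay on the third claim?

Bill 1, $562: all of it applies to the deductible. Cost to member: $562. OOP to date $562. Insurer: $562 − $562 = $0.
Bill 2, $2,419: $736 to deductible, leaving $1,683; member's 50% is $841.50. Cost to member: $1,577.50. OOP to date $2,139.50. Plan pays $2,419 − $1,577.50 = $841.50.
Bill 3, $6,664: deductible already satisfied, so member's share is 50% × $6,664 = $3,332. Adding that to $2,139.50 gives $5,471.50, past the $5,400 cap; member pays only $5,400 − $2,139.50 = $3,260.50. Plan pays $6,664 − $3,260.50 = $3,403.50.

$3,403.50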